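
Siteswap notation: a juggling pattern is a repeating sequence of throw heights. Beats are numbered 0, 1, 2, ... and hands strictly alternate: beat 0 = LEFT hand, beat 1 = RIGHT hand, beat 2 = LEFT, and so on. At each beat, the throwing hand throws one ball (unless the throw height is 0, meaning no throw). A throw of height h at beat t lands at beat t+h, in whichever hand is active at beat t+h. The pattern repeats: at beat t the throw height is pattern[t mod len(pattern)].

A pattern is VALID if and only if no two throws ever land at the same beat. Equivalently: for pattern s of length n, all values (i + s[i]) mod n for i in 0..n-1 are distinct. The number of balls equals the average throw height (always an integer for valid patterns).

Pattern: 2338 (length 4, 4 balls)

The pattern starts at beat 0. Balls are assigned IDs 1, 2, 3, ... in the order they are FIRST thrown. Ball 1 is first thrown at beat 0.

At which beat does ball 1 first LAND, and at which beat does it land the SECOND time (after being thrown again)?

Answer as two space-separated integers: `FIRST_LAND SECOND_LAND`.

Beat 0 (L): throw ball1 h=2 -> lands@2:L; in-air after throw: [b1@2:L]
Beat 1 (R): throw ball2 h=3 -> lands@4:L; in-air after throw: [b1@2:L b2@4:L]
Beat 2 (L): throw ball1 h=3 -> lands@5:R; in-air after throw: [b2@4:L b1@5:R]
Beat 3 (R): throw ball3 h=8 -> lands@11:R; in-air after throw: [b2@4:L b1@5:R b3@11:R]
Beat 4 (L): throw ball2 h=2 -> lands@6:L; in-air after throw: [b1@5:R b2@6:L b3@11:R]
Beat 5 (R): throw ball1 h=3 -> lands@8:L; in-air after throw: [b2@6:L b1@8:L b3@11:R]
Ball 1: thrown@0 h=2 -> first land @2; rethrown@2 h=3 -> second land @5

Answer: 2 5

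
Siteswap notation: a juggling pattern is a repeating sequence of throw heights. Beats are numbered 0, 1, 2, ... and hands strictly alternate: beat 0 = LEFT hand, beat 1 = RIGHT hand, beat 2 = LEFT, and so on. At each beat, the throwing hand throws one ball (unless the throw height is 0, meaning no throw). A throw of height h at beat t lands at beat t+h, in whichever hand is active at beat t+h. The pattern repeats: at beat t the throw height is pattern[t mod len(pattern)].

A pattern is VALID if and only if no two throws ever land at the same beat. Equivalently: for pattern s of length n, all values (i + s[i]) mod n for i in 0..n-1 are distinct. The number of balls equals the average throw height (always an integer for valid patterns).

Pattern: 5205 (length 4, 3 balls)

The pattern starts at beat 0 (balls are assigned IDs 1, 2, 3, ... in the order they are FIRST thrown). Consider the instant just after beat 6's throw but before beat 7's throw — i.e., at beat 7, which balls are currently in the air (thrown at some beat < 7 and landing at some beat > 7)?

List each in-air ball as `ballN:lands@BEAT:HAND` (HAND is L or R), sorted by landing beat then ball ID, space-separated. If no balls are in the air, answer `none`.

Beat 0 (L): throw ball1 h=5 -> lands@5:R; in-air after throw: [b1@5:R]
Beat 1 (R): throw ball2 h=2 -> lands@3:R; in-air after throw: [b2@3:R b1@5:R]
Beat 3 (R): throw ball2 h=5 -> lands@8:L; in-air after throw: [b1@5:R b2@8:L]
Beat 4 (L): throw ball3 h=5 -> lands@9:R; in-air after throw: [b1@5:R b2@8:L b3@9:R]
Beat 5 (R): throw ball1 h=2 -> lands@7:R; in-air after throw: [b1@7:R b2@8:L b3@9:R]
Beat 7 (R): throw ball1 h=5 -> lands@12:L; in-air after throw: [b2@8:L b3@9:R b1@12:L]

Answer: ball2:lands@8:L ball3:lands@9:R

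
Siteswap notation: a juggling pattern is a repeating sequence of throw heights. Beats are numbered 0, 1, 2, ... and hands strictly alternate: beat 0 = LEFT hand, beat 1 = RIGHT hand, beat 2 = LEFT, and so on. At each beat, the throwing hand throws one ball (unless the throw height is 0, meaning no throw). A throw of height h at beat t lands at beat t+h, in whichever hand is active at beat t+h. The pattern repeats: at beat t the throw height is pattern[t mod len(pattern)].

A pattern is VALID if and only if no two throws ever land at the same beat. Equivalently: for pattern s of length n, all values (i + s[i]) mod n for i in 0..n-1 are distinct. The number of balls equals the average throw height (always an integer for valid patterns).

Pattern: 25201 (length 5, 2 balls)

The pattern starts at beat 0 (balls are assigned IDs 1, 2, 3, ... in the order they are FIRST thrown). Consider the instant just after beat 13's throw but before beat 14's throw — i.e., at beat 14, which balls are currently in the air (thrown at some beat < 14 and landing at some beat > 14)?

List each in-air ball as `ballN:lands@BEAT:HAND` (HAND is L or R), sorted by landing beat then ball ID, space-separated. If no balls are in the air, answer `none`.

Beat 0 (L): throw ball1 h=2 -> lands@2:L; in-air after throw: [b1@2:L]
Beat 1 (R): throw ball2 h=5 -> lands@6:L; in-air after throw: [b1@2:L b2@6:L]
Beat 2 (L): throw ball1 h=2 -> lands@4:L; in-air after throw: [b1@4:L b2@6:L]
Beat 4 (L): throw ball1 h=1 -> lands@5:R; in-air after throw: [b1@5:R b2@6:L]
Beat 5 (R): throw ball1 h=2 -> lands@7:R; in-air after throw: [b2@6:L b1@7:R]
Beat 6 (L): throw ball2 h=5 -> lands@11:R; in-air after throw: [b1@7:R b2@11:R]
Beat 7 (R): throw ball1 h=2 -> lands@9:R; in-air after throw: [b1@9:R b2@11:R]
Beat 9 (R): throw ball1 h=1 -> lands@10:L; in-air after throw: [b1@10:L b2@11:R]
Beat 10 (L): throw ball1 h=2 -> lands@12:L; in-air after throw: [b2@11:R b1@12:L]
Beat 11 (R): throw ball2 h=5 -> lands@16:L; in-air after throw: [b1@12:L b2@16:L]
Beat 12 (L): throw ball1 h=2 -> lands@14:L; in-air after throw: [b1@14:L b2@16:L]
Beat 14 (L): throw ball1 h=1 -> lands@15:R; in-air after throw: [b1@15:R b2@16:L]

Answer: ball2:lands@16:L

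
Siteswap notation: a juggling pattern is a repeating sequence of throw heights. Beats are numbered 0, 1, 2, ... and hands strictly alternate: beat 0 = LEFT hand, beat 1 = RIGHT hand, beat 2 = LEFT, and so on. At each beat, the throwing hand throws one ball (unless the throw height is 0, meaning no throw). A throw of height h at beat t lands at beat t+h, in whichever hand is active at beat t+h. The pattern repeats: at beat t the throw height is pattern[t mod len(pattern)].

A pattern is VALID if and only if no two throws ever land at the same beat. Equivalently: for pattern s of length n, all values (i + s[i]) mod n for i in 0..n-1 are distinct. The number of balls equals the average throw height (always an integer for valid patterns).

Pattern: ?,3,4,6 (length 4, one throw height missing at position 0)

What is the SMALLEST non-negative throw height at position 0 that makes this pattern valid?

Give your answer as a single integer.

i=0: s[i]=? (unknown)
i=1: (1 + 3) mod 4 = 0
i=2: (2 + 4) mod 4 = 2
i=3: (3 + 6) mod 4 = 1
Known residues: [0, 1, 2]; need a permutation of 0..3, so missing residue r = 3
Need (0 + s) mod 4 = 3; smallest s = (3 - 0) mod 4 = 3

Answer: 3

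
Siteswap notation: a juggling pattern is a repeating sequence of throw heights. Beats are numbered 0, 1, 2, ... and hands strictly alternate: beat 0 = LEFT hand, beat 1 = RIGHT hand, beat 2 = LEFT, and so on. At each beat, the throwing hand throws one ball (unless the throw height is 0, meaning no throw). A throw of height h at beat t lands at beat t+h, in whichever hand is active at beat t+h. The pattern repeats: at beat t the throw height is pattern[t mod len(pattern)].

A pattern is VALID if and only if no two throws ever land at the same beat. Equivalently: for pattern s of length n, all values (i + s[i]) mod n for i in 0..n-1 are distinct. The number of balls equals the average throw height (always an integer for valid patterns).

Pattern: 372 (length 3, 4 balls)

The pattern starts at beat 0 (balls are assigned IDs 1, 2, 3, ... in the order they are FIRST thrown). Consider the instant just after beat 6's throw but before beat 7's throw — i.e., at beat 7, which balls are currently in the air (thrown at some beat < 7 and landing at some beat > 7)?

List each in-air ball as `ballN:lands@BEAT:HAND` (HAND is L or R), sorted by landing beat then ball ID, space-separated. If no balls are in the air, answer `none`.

Beat 0 (L): throw ball1 h=3 -> lands@3:R; in-air after throw: [b1@3:R]
Beat 1 (R): throw ball2 h=7 -> lands@8:L; in-air after throw: [b1@3:R b2@8:L]
Beat 2 (L): throw ball3 h=2 -> lands@4:L; in-air after throw: [b1@3:R b3@4:L b2@8:L]
Beat 3 (R): throw ball1 h=3 -> lands@6:L; in-air after throw: [b3@4:L b1@6:L b2@8:L]
Beat 4 (L): throw ball3 h=7 -> lands@11:R; in-air after throw: [b1@6:L b2@8:L b3@11:R]
Beat 5 (R): throw ball4 h=2 -> lands@7:R; in-air after throw: [b1@6:L b4@7:R b2@8:L b3@11:R]
Beat 6 (L): throw ball1 h=3 -> lands@9:R; in-air after throw: [b4@7:R b2@8:L b1@9:R b3@11:R]
Beat 7 (R): throw ball4 h=7 -> lands@14:L; in-air after throw: [b2@8:L b1@9:R b3@11:R b4@14:L]

Answer: ball2:lands@8:L ball1:lands@9:R ball3:lands@11:R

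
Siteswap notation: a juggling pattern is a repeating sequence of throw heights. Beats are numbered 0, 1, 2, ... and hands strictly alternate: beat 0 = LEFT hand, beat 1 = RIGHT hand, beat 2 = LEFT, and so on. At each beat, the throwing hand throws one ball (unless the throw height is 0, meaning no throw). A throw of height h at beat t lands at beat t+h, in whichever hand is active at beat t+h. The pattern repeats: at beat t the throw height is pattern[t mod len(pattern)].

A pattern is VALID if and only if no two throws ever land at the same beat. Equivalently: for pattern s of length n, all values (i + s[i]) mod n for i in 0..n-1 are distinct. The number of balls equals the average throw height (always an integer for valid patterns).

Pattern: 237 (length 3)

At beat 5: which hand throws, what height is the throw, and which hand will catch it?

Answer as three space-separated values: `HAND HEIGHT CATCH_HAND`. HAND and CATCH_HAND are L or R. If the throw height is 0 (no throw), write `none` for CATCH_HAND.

Beat 5: 5 mod 2 = 1, so hand = R
Throw height = pattern[5 mod 3] = pattern[2] = 7
Lands at beat 5+7=12, 12 mod 2 = 0, so catch hand = L

Answer: R 7 L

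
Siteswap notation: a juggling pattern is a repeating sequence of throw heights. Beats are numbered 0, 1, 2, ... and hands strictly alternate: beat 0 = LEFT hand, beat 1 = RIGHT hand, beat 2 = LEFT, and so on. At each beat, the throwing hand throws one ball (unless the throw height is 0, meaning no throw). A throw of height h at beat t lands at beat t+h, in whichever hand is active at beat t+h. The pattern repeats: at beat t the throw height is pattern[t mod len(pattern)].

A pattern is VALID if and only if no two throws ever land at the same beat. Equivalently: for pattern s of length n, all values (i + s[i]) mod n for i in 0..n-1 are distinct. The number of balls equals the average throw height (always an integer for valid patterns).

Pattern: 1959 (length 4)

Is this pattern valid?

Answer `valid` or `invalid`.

Answer: valid

Derivation:
i=0: (i + s[i]) mod n = (0 + 1) mod 4 = 1
i=1: (i + s[i]) mod n = (1 + 9) mod 4 = 2
i=2: (i + s[i]) mod n = (2 + 5) mod 4 = 3
i=3: (i + s[i]) mod n = (3 + 9) mod 4 = 0
Residues: [1, 2, 3, 0], distinct: True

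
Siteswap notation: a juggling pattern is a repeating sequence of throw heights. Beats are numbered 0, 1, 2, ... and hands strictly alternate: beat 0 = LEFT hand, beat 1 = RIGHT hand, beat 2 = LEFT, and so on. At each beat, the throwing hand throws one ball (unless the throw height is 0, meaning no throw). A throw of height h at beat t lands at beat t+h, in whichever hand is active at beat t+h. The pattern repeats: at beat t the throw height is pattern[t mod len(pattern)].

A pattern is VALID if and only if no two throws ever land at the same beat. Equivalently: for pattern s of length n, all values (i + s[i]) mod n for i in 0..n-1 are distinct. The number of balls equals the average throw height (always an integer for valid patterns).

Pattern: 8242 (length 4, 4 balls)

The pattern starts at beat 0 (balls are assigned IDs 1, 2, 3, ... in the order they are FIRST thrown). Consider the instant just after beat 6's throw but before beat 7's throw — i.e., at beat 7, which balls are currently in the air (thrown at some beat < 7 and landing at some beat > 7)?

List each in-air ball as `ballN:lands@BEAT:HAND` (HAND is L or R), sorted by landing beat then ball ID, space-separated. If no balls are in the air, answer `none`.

Answer: ball1:lands@8:L ball3:lands@10:L ball4:lands@12:L

Derivation:
Beat 0 (L): throw ball1 h=8 -> lands@8:L; in-air after throw: [b1@8:L]
Beat 1 (R): throw ball2 h=2 -> lands@3:R; in-air after throw: [b2@3:R b1@8:L]
Beat 2 (L): throw ball3 h=4 -> lands@6:L; in-air after throw: [b2@3:R b3@6:L b1@8:L]
Beat 3 (R): throw ball2 h=2 -> lands@5:R; in-air after throw: [b2@5:R b3@6:L b1@8:L]
Beat 4 (L): throw ball4 h=8 -> lands@12:L; in-air after throw: [b2@5:R b3@6:L b1@8:L b4@12:L]
Beat 5 (R): throw ball2 h=2 -> lands@7:R; in-air after throw: [b3@6:L b2@7:R b1@8:L b4@12:L]
Beat 6 (L): throw ball3 h=4 -> lands@10:L; in-air after throw: [b2@7:R b1@8:L b3@10:L b4@12:L]
Beat 7 (R): throw ball2 h=2 -> lands@9:R; in-air after throw: [b1@8:L b2@9:R b3@10:L b4@12:L]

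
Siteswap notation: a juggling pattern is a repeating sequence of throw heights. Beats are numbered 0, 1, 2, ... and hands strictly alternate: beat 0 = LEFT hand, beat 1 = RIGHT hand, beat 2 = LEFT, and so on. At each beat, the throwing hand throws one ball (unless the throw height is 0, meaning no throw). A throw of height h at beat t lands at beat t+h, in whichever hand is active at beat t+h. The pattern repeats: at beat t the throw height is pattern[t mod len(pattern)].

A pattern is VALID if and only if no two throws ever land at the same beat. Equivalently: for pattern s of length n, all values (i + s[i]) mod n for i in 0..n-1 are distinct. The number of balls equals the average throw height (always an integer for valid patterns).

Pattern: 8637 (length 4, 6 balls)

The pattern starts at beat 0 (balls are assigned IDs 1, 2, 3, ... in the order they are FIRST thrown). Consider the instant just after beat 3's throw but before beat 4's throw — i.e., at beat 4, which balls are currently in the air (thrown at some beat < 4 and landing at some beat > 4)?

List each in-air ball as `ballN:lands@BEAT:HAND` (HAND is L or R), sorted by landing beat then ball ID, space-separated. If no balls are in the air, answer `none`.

Answer: ball3:lands@5:R ball2:lands@7:R ball1:lands@8:L ball4:lands@10:L

Derivation:
Beat 0 (L): throw ball1 h=8 -> lands@8:L; in-air after throw: [b1@8:L]
Beat 1 (R): throw ball2 h=6 -> lands@7:R; in-air after throw: [b2@7:R b1@8:L]
Beat 2 (L): throw ball3 h=3 -> lands@5:R; in-air after throw: [b3@5:R b2@7:R b1@8:L]
Beat 3 (R): throw ball4 h=7 -> lands@10:L; in-air after throw: [b3@5:R b2@7:R b1@8:L b4@10:L]
Beat 4 (L): throw ball5 h=8 -> lands@12:L; in-air after throw: [b3@5:R b2@7:R b1@8:L b4@10:L b5@12:L]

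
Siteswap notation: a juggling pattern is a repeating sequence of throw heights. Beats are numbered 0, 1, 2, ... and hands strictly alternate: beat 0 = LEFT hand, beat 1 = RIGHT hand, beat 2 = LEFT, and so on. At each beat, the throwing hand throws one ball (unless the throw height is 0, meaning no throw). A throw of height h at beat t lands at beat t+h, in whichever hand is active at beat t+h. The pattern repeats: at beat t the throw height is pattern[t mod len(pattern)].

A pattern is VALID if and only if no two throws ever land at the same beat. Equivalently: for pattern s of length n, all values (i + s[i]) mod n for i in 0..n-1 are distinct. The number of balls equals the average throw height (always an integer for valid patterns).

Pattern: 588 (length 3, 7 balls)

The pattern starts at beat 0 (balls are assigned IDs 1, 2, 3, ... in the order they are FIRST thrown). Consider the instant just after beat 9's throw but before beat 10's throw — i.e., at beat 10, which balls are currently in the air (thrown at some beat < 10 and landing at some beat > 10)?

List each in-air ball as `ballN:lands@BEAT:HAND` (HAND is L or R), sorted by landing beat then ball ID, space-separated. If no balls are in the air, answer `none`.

Beat 0 (L): throw ball1 h=5 -> lands@5:R; in-air after throw: [b1@5:R]
Beat 1 (R): throw ball2 h=8 -> lands@9:R; in-air after throw: [b1@5:R b2@9:R]
Beat 2 (L): throw ball3 h=8 -> lands@10:L; in-air after throw: [b1@5:R b2@9:R b3@10:L]
Beat 3 (R): throw ball4 h=5 -> lands@8:L; in-air after throw: [b1@5:R b4@8:L b2@9:R b3@10:L]
Beat 4 (L): throw ball5 h=8 -> lands@12:L; in-air after throw: [b1@5:R b4@8:L b2@9:R b3@10:L b5@12:L]
Beat 5 (R): throw ball1 h=8 -> lands@13:R; in-air after throw: [b4@8:L b2@9:R b3@10:L b5@12:L b1@13:R]
Beat 6 (L): throw ball6 h=5 -> lands@11:R; in-air after throw: [b4@8:L b2@9:R b3@10:L b6@11:R b5@12:L b1@13:R]
Beat 7 (R): throw ball7 h=8 -> lands@15:R; in-air after throw: [b4@8:L b2@9:R b3@10:L b6@11:R b5@12:L b1@13:R b7@15:R]
Beat 8 (L): throw ball4 h=8 -> lands@16:L; in-air after throw: [b2@9:R b3@10:L b6@11:R b5@12:L b1@13:R b7@15:R b4@16:L]
Beat 9 (R): throw ball2 h=5 -> lands@14:L; in-air after throw: [b3@10:L b6@11:R b5@12:L b1@13:R b2@14:L b7@15:R b4@16:L]
Beat 10 (L): throw ball3 h=8 -> lands@18:L; in-air after throw: [b6@11:R b5@12:L b1@13:R b2@14:L b7@15:R b4@16:L b3@18:L]

Answer: ball6:lands@11:R ball5:lands@12:L ball1:lands@13:R ball2:lands@14:L ball7:lands@15:R ball4:lands@16:L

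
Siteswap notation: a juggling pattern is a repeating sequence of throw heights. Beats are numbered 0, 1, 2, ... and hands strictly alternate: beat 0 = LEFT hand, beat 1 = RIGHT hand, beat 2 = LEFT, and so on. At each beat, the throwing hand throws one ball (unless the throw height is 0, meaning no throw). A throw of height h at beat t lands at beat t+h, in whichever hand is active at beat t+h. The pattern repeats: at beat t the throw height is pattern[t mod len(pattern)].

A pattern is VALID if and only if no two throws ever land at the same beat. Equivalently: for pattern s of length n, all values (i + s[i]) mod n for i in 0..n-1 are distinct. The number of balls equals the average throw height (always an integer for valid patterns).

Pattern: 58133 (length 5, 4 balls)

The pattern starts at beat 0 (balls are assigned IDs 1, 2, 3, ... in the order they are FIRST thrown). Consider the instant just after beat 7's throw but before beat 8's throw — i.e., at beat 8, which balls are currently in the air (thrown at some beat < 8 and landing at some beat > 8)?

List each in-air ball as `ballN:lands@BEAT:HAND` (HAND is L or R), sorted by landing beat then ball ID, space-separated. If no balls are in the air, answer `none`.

Answer: ball2:lands@9:R ball1:lands@10:L ball3:lands@14:L

Derivation:
Beat 0 (L): throw ball1 h=5 -> lands@5:R; in-air after throw: [b1@5:R]
Beat 1 (R): throw ball2 h=8 -> lands@9:R; in-air after throw: [b1@5:R b2@9:R]
Beat 2 (L): throw ball3 h=1 -> lands@3:R; in-air after throw: [b3@3:R b1@5:R b2@9:R]
Beat 3 (R): throw ball3 h=3 -> lands@6:L; in-air after throw: [b1@5:R b3@6:L b2@9:R]
Beat 4 (L): throw ball4 h=3 -> lands@7:R; in-air after throw: [b1@5:R b3@6:L b4@7:R b2@9:R]
Beat 5 (R): throw ball1 h=5 -> lands@10:L; in-air after throw: [b3@6:L b4@7:R b2@9:R b1@10:L]
Beat 6 (L): throw ball3 h=8 -> lands@14:L; in-air after throw: [b4@7:R b2@9:R b1@10:L b3@14:L]
Beat 7 (R): throw ball4 h=1 -> lands@8:L; in-air after throw: [b4@8:L b2@9:R b1@10:L b3@14:L]
Beat 8 (L): throw ball4 h=3 -> lands@11:R; in-air after throw: [b2@9:R b1@10:L b4@11:R b3@14:L]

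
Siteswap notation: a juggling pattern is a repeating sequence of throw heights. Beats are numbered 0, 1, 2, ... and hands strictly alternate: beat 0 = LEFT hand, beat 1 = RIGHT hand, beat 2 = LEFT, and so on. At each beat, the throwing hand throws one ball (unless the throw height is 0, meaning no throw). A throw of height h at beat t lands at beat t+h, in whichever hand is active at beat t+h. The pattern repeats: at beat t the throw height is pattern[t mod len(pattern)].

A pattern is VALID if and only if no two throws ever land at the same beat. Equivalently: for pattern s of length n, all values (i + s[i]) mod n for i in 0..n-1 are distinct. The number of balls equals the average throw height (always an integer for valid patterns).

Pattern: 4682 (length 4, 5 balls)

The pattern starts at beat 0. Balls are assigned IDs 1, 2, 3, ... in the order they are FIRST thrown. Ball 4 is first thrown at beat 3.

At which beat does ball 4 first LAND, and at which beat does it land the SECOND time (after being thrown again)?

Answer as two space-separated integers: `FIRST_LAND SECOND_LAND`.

Answer: 5 11

Derivation:
Beat 0 (L): throw ball1 h=4 -> lands@4:L; in-air after throw: [b1@4:L]
Beat 1 (R): throw ball2 h=6 -> lands@7:R; in-air after throw: [b1@4:L b2@7:R]
Beat 2 (L): throw ball3 h=8 -> lands@10:L; in-air after throw: [b1@4:L b2@7:R b3@10:L]
Beat 3 (R): throw ball4 h=2 -> lands@5:R; in-air after throw: [b1@4:L b4@5:R b2@7:R b3@10:L]
Beat 4 (L): throw ball1 h=4 -> lands@8:L; in-air after throw: [b4@5:R b2@7:R b1@8:L b3@10:L]
Beat 5 (R): throw ball4 h=6 -> lands@11:R; in-air after throw: [b2@7:R b1@8:L b3@10:L b4@11:R]
Beat 6 (L): throw ball5 h=8 -> lands@14:L; in-air after throw: [b2@7:R b1@8:L b3@10:L b4@11:R b5@14:L]
Beat 7 (R): throw ball2 h=2 -> lands@9:R; in-air after throw: [b1@8:L b2@9:R b3@10:L b4@11:R b5@14:L]
Beat 8 (L): throw ball1 h=4 -> lands@12:L; in-air after throw: [b2@9:R b3@10:L b4@11:R b1@12:L b5@14:L]
Beat 9 (R): throw ball2 h=6 -> lands@15:R; in-air after throw: [b3@10:L b4@11:R b1@12:L b5@14:L b2@15:R]
Beat 10 (L): throw ball3 h=8 -> lands@18:L; in-air after throw: [b4@11:R b1@12:L b5@14:L b2@15:R b3@18:L]
Beat 11 (R): throw ball4 h=2 -> lands@13:R; in-air after throw: [b1@12:L b4@13:R b5@14:L b2@15:R b3@18:L]
Ball 4: thrown@3 h=2 -> first land @5; rethrown@5 h=6 -> second land @11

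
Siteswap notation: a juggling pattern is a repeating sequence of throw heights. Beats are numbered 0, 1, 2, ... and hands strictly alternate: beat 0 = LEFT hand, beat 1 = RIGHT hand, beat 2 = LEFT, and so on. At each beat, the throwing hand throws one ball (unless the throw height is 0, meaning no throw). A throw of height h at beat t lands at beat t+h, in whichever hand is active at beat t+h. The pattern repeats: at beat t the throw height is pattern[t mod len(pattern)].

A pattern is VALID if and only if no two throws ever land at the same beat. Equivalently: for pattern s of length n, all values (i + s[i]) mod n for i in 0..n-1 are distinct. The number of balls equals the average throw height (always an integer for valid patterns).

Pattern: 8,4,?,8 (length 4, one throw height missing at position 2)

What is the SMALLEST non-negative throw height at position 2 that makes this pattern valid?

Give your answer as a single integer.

Answer: 0

Derivation:
i=0: (0 + 8) mod 4 = 0
i=1: (1 + 4) mod 4 = 1
i=2: s[i]=? (unknown)
i=3: (3 + 8) mod 4 = 3
Known residues: [0, 1, 3]; need a permutation of 0..3, so missing residue r = 2
Need (2 + s) mod 4 = 2; smallest s = (2 - 2) mod 4 = 0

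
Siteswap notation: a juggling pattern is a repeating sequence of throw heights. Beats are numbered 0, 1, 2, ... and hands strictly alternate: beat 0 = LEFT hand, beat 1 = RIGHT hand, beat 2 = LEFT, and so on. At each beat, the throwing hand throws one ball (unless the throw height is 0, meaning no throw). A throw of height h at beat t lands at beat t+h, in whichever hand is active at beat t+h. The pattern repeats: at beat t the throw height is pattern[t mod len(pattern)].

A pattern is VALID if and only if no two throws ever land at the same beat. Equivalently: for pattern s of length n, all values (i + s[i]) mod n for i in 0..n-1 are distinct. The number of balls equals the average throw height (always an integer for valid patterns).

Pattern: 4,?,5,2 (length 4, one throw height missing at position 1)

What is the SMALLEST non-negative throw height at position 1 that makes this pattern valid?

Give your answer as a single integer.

Answer: 1

Derivation:
i=0: (0 + 4) mod 4 = 0
i=1: s[i]=? (unknown)
i=2: (2 + 5) mod 4 = 3
i=3: (3 + 2) mod 4 = 1
Known residues: [0, 1, 3]; need a permutation of 0..3, so missing residue r = 2
Need (1 + s) mod 4 = 2; smallest s = (2 - 1) mod 4 = 1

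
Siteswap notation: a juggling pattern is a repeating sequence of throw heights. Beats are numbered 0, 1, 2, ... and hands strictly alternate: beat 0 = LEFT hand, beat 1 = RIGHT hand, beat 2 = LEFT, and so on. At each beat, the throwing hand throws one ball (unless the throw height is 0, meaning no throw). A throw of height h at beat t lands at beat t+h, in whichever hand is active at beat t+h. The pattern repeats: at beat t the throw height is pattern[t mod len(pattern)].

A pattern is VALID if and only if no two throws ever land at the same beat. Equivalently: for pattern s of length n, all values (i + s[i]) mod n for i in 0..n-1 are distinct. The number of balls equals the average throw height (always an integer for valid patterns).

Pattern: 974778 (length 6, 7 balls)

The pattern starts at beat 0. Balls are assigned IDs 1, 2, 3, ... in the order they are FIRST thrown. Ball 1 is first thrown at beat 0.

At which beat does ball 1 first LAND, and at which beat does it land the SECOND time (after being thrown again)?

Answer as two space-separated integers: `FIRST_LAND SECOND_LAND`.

Beat 0 (L): throw ball1 h=9 -> lands@9:R; in-air after throw: [b1@9:R]
Beat 1 (R): throw ball2 h=7 -> lands@8:L; in-air after throw: [b2@8:L b1@9:R]
Beat 2 (L): throw ball3 h=4 -> lands@6:L; in-air after throw: [b3@6:L b2@8:L b1@9:R]
Beat 3 (R): throw ball4 h=7 -> lands@10:L; in-air after throw: [b3@6:L b2@8:L b1@9:R b4@10:L]
Beat 4 (L): throw ball5 h=7 -> lands@11:R; in-air after throw: [b3@6:L b2@8:L b1@9:R b4@10:L b5@11:R]
Beat 5 (R): throw ball6 h=8 -> lands@13:R; in-air after throw: [b3@6:L b2@8:L b1@9:R b4@10:L b5@11:R b6@13:R]
Beat 6 (L): throw ball3 h=9 -> lands@15:R; in-air after throw: [b2@8:L b1@9:R b4@10:L b5@11:R b6@13:R b3@15:R]
Beat 7 (R): throw ball7 h=7 -> lands@14:L; in-air after throw: [b2@8:L b1@9:R b4@10:L b5@11:R b6@13:R b7@14:L b3@15:R]
Beat 8 (L): throw ball2 h=4 -> lands@12:L; in-air after throw: [b1@9:R b4@10:L b5@11:R b2@12:L b6@13:R b7@14:L b3@15:R]
Beat 9 (R): throw ball1 h=7 -> lands@16:L; in-air after throw: [b4@10:L b5@11:R b2@12:L b6@13:R b7@14:L b3@15:R b1@16:L]
Beat 10 (L): throw ball4 h=7 -> lands@17:R; in-air after throw: [b5@11:R b2@12:L b6@13:R b7@14:L b3@15:R b1@16:L b4@17:R]
Beat 11 (R): throw ball5 h=8 -> lands@19:R; in-air after throw: [b2@12:L b6@13:R b7@14:L b3@15:R b1@16:L b4@17:R b5@19:R]
Beat 12 (L): throw ball2 h=9 -> lands@21:R; in-air after throw: [b6@13:R b7@14:L b3@15:R b1@16:L b4@17:R b5@19:R b2@21:R]
Beat 13 (R): throw ball6 h=7 -> lands@20:L; in-air after throw: [b7@14:L b3@15:R b1@16:L b4@17:R b5@19:R b6@20:L b2@21:R]
Beat 14 (L): throw ball7 h=4 -> lands@18:L; in-air after throw: [b3@15:R b1@16:L b4@17:R b7@18:L b5@19:R b6@20:L b2@21:R]
Beat 15 (R): throw ball3 h=7 -> lands@22:L; in-air after throw: [b1@16:L b4@17:R b7@18:L b5@19:R b6@20:L b2@21:R b3@22:L]
Beat 16 (L): throw ball1 h=7 -> lands@23:R; in-air after throw: [b4@17:R b7@18:L b5@19:R b6@20:L b2@21:R b3@22:L b1@23:R]
Ball 1: thrown@0 h=9 -> first land @9; rethrown@9 h=7 -> second land @16

Answer: 9 16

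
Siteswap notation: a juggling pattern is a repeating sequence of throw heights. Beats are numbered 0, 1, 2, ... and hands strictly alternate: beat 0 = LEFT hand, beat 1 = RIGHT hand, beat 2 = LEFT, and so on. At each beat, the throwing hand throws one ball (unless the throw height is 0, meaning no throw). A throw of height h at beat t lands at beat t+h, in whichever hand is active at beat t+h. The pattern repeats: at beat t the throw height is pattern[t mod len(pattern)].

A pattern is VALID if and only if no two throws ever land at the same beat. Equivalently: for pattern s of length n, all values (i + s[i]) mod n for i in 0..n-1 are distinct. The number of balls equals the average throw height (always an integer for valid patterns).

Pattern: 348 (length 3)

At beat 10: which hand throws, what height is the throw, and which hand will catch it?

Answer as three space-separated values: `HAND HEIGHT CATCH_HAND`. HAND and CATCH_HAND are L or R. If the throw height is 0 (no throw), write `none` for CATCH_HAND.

Beat 10: 10 mod 2 = 0, so hand = L
Throw height = pattern[10 mod 3] = pattern[1] = 4
Lands at beat 10+4=14, 14 mod 2 = 0, so catch hand = L

Answer: L 4 L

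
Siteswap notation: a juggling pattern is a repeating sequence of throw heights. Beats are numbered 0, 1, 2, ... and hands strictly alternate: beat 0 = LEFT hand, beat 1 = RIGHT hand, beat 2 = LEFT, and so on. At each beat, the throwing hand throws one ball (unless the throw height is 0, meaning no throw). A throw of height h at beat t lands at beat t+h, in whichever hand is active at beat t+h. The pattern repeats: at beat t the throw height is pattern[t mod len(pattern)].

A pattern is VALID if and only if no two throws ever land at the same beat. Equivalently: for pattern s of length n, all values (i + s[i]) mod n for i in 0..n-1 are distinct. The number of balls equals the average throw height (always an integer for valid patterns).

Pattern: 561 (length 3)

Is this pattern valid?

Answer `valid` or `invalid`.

Answer: valid

Derivation:
i=0: (i + s[i]) mod n = (0 + 5) mod 3 = 2
i=1: (i + s[i]) mod n = (1 + 6) mod 3 = 1
i=2: (i + s[i]) mod n = (2 + 1) mod 3 = 0
Residues: [2, 1, 0], distinct: True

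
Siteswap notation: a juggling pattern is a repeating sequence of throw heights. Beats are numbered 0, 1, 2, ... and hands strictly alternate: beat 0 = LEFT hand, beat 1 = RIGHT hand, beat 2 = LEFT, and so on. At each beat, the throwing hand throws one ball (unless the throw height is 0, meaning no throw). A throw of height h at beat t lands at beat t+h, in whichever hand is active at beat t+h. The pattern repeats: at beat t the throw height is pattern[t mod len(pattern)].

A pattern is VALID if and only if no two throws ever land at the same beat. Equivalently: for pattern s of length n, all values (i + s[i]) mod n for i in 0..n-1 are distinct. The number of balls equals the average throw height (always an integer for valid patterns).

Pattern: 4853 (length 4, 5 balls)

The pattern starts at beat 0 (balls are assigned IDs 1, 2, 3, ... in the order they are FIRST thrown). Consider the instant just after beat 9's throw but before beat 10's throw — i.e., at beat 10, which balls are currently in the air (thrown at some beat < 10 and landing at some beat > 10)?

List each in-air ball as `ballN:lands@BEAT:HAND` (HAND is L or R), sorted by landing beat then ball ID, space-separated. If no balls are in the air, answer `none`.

Answer: ball4:lands@11:R ball1:lands@12:L ball5:lands@13:R ball2:lands@17:R

Derivation:
Beat 0 (L): throw ball1 h=4 -> lands@4:L; in-air after throw: [b1@4:L]
Beat 1 (R): throw ball2 h=8 -> lands@9:R; in-air after throw: [b1@4:L b2@9:R]
Beat 2 (L): throw ball3 h=5 -> lands@7:R; in-air after throw: [b1@4:L b3@7:R b2@9:R]
Beat 3 (R): throw ball4 h=3 -> lands@6:L; in-air after throw: [b1@4:L b4@6:L b3@7:R b2@9:R]
Beat 4 (L): throw ball1 h=4 -> lands@8:L; in-air after throw: [b4@6:L b3@7:R b1@8:L b2@9:R]
Beat 5 (R): throw ball5 h=8 -> lands@13:R; in-air after throw: [b4@6:L b3@7:R b1@8:L b2@9:R b5@13:R]
Beat 6 (L): throw ball4 h=5 -> lands@11:R; in-air after throw: [b3@7:R b1@8:L b2@9:R b4@11:R b5@13:R]
Beat 7 (R): throw ball3 h=3 -> lands@10:L; in-air after throw: [b1@8:L b2@9:R b3@10:L b4@11:R b5@13:R]
Beat 8 (L): throw ball1 h=4 -> lands@12:L; in-air after throw: [b2@9:R b3@10:L b4@11:R b1@12:L b5@13:R]
Beat 9 (R): throw ball2 h=8 -> lands@17:R; in-air after throw: [b3@10:L b4@11:R b1@12:L b5@13:R b2@17:R]
Beat 10 (L): throw ball3 h=5 -> lands@15:R; in-air after throw: [b4@11:R b1@12:L b5@13:R b3@15:R b2@17:R]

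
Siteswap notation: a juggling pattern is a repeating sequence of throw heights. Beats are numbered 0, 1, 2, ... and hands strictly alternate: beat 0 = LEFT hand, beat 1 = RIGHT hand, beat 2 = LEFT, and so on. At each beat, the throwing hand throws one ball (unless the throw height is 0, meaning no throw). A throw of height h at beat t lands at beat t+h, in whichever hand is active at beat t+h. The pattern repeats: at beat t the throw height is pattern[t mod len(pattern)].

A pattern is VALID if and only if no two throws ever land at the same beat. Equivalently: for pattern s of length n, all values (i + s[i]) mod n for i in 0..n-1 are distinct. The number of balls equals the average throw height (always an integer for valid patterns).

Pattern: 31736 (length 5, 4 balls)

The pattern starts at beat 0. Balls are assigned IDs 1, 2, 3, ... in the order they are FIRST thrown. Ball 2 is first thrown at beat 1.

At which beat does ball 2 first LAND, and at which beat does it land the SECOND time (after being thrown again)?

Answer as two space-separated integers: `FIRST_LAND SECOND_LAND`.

Answer: 2 9

Derivation:
Beat 0 (L): throw ball1 h=3 -> lands@3:R; in-air after throw: [b1@3:R]
Beat 1 (R): throw ball2 h=1 -> lands@2:L; in-air after throw: [b2@2:L b1@3:R]
Beat 2 (L): throw ball2 h=7 -> lands@9:R; in-air after throw: [b1@3:R b2@9:R]
Beat 3 (R): throw ball1 h=3 -> lands@6:L; in-air after throw: [b1@6:L b2@9:R]
Beat 4 (L): throw ball3 h=6 -> lands@10:L; in-air after throw: [b1@6:L b2@9:R b3@10:L]
Beat 5 (R): throw ball4 h=3 -> lands@8:L; in-air after throw: [b1@6:L b4@8:L b2@9:R b3@10:L]
Beat 6 (L): throw ball1 h=1 -> lands@7:R; in-air after throw: [b1@7:R b4@8:L b2@9:R b3@10:L]
Beat 7 (R): throw ball1 h=7 -> lands@14:L; in-air after throw: [b4@8:L b2@9:R b3@10:L b1@14:L]
Beat 8 (L): throw ball4 h=3 -> lands@11:R; in-air after throw: [b2@9:R b3@10:L b4@11:R b1@14:L]
Beat 9 (R): throw ball2 h=6 -> lands@15:R; in-air after throw: [b3@10:L b4@11:R b1@14:L b2@15:R]
Ball 2: thrown@1 h=1 -> first land @2; rethrown@2 h=7 -> second land @9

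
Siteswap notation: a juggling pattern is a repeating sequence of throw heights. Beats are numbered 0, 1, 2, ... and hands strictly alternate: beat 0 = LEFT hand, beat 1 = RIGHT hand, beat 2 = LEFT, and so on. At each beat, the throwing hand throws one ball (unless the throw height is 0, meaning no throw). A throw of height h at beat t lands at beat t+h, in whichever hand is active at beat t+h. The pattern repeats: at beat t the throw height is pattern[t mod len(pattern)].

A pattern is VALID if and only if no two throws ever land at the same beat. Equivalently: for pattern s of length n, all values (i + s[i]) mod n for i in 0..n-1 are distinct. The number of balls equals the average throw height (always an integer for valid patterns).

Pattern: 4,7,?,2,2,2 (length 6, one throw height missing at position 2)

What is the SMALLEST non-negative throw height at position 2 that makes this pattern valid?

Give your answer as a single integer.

i=0: (0 + 4) mod 6 = 4
i=1: (1 + 7) mod 6 = 2
i=2: s[i]=? (unknown)
i=3: (3 + 2) mod 6 = 5
i=4: (4 + 2) mod 6 = 0
i=5: (5 + 2) mod 6 = 1
Known residues: [0, 1, 2, 4, 5]; need a permutation of 0..5, so missing residue r = 3
Need (2 + s) mod 6 = 3; smallest s = (3 - 2) mod 6 = 1

Answer: 1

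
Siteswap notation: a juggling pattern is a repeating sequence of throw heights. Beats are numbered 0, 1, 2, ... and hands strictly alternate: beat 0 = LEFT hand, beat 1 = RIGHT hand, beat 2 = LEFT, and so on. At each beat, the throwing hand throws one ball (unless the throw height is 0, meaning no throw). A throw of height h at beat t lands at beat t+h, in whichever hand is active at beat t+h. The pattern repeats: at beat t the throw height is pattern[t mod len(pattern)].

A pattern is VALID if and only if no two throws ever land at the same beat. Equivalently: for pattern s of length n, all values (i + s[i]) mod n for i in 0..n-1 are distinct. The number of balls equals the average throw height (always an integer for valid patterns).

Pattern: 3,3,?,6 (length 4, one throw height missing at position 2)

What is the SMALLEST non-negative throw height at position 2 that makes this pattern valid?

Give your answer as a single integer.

Answer: 0

Derivation:
i=0: (0 + 3) mod 4 = 3
i=1: (1 + 3) mod 4 = 0
i=2: s[i]=? (unknown)
i=3: (3 + 6) mod 4 = 1
Known residues: [0, 1, 3]; need a permutation of 0..3, so missing residue r = 2
Need (2 + s) mod 4 = 2; smallest s = (2 - 2) mod 4 = 0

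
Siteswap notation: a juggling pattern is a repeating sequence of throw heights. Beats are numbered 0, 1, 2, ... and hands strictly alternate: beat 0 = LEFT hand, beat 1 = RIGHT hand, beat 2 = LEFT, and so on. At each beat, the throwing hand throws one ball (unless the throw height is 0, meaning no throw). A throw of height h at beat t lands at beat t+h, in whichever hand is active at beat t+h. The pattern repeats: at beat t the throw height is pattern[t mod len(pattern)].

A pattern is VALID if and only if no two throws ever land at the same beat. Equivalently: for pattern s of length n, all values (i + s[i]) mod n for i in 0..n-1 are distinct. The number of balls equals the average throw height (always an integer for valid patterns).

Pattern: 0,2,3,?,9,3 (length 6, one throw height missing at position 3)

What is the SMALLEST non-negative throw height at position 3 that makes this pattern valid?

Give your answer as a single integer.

i=0: (0 + 0) mod 6 = 0
i=1: (1 + 2) mod 6 = 3
i=2: (2 + 3) mod 6 = 5
i=3: s[i]=? (unknown)
i=4: (4 + 9) mod 6 = 1
i=5: (5 + 3) mod 6 = 2
Known residues: [0, 1, 2, 3, 5]; need a permutation of 0..5, so missing residue r = 4
Need (3 + s) mod 6 = 4; smallest s = (4 - 3) mod 6 = 1

Answer: 1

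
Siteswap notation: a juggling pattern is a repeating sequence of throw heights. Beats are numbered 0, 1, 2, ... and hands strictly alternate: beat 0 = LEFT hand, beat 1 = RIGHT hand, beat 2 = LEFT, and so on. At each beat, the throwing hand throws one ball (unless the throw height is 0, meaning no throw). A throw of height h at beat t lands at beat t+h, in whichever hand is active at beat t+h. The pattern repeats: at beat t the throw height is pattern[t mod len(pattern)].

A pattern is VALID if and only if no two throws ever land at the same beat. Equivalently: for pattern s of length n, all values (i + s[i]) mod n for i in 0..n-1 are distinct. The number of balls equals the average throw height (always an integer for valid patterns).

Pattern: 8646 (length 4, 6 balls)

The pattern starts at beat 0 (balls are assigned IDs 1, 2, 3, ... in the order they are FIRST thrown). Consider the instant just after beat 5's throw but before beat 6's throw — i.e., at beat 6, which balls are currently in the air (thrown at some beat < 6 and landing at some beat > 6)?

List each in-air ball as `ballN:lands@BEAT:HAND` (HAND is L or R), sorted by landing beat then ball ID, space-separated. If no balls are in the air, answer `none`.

Answer: ball2:lands@7:R ball1:lands@8:L ball4:lands@9:R ball6:lands@11:R ball5:lands@12:L

Derivation:
Beat 0 (L): throw ball1 h=8 -> lands@8:L; in-air after throw: [b1@8:L]
Beat 1 (R): throw ball2 h=6 -> lands@7:R; in-air after throw: [b2@7:R b1@8:L]
Beat 2 (L): throw ball3 h=4 -> lands@6:L; in-air after throw: [b3@6:L b2@7:R b1@8:L]
Beat 3 (R): throw ball4 h=6 -> lands@9:R; in-air after throw: [b3@6:L b2@7:R b1@8:L b4@9:R]
Beat 4 (L): throw ball5 h=8 -> lands@12:L; in-air after throw: [b3@6:L b2@7:R b1@8:L b4@9:R b5@12:L]
Beat 5 (R): throw ball6 h=6 -> lands@11:R; in-air after throw: [b3@6:L b2@7:R b1@8:L b4@9:R b6@11:R b5@12:L]
Beat 6 (L): throw ball3 h=4 -> lands@10:L; in-air after throw: [b2@7:R b1@8:L b4@9:R b3@10:L b6@11:R b5@12:L]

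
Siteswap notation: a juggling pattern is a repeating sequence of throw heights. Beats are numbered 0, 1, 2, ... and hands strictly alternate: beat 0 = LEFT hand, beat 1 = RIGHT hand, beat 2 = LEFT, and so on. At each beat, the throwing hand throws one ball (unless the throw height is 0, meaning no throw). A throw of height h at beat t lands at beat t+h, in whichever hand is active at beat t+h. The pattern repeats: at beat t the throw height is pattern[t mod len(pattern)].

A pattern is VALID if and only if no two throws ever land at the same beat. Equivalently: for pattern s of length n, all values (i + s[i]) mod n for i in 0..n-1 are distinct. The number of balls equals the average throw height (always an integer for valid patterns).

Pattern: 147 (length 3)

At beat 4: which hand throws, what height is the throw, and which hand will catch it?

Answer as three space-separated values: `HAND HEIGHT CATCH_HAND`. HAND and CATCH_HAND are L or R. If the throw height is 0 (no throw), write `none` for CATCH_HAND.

Beat 4: 4 mod 2 = 0, so hand = L
Throw height = pattern[4 mod 3] = pattern[1] = 4
Lands at beat 4+4=8, 8 mod 2 = 0, so catch hand = L

Answer: L 4 L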